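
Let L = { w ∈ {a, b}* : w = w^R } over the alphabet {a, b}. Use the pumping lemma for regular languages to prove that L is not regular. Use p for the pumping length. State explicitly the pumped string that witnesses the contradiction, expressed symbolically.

Assume L is regular; let p be its pumping constant.
Take w = a^p b a^p, a palindrome of length 2p+1 ≥ p.
The pumping lemma gives a decomposition w = xyz where |xy| ≤ p and |y| ≥ 1.
Since the first p symbols of w are all a's and |xy| ≤ p, y lies entirely in the leading a-block: y = a^k for some k with 1 ≤ k ≤ p.
Pump with i = 2: xy^2z = a^{p+k} b a^p. Its reverse is a^p b a^{p+k}, which differs from xy^2z since k ≥ 1. So xy^2z is not a palindrome and xy^2z ∉ L.
Contradiction. Therefore L is not regular.

a^{p+k} b a^p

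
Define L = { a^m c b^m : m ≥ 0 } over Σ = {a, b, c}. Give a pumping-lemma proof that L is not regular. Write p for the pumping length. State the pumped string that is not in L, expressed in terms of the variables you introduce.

Assume L is regular. Let p be the pumping length given by the pumping lemma.
Take w = a^p c b^p ∈ L with |w| = 2p+1 ≥ p.
By the pumping lemma, w = xyz with |xy| ≤ p and |y| > 0.
Because |xy| ≤ p and w begins with p copies of a, we have y = a^k with 1 ≤ k ≤ p.
Pump with i = 2: xy^2z = a^{p+k} c b^p, which would require p+k = p. But k ≥ 1, so xy^2z ∉ L.
Contradiction. Therefore L is not regular.

a^{p+k} c b^p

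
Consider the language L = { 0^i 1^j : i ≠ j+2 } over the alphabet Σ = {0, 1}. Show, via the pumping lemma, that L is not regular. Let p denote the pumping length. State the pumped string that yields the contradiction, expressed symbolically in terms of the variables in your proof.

0^{p+p!} 1^{p+p!-2}

Toward a contradiction, assume L is regular with pumping length p.
Choose w = 0^p 1^{p+p!-2}. Since p ≠ (p+p!-2)+2 = p+p!, w ∈ L; and |w| ≥ p.
By the pumping lemma, w = xyz with |xy| ≤ p and |y| ≥ 1.
Since the first p symbols of w are all 0's and |xy| ≤ p, y lies entirely in the leading 0-block: y = 0^k for some k with 1 ≤ k ≤ p.
Since 1 ≤ k ≤ p, k divides p!; set t = 1 + p!/k. Then xy^t z has p + (p!/k)·k = p + p! copies of 0. Now the 0-count is p+p! and (1-count)+2 = (p+p!-2)+2 = p+p!, so i ≠ j+2 fails. So xy^t z = 0^{p+p!} 1^{p+p!-2} ∉ L.
This contradicts the pumping lemma, so L is not regular.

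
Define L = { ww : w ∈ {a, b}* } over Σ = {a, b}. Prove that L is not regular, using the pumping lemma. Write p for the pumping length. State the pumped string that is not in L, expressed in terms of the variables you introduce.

a^{p+k} b^p a^p b^p

Suppose for contradiction that L is regular, and let p be the pumping length.
Take w = a^p b^p a^p b^p = uu where u = a^pb^p; then w ∈ L and |w| = 4p ≥ p.
Write w = xyz as guaranteed by the lemma, with |xy| ≤ p and |y| ≥ 1.
Since the first p symbols of w are all a's and |xy| ≤ p, y lies entirely in the leading a-block: y = a^k for some k with 1 ≤ k ≤ p.
Pump with i = 2: xy^2z = a^{p+k} b^p a^p b^p, of length 4p+k. Suppose this equals vv. The string starts with a and ends with b, so v does too; thus the boundary between the two copies of v is a b→a transition. There is exactly one such transition, at position 2p+k, so |v| = 2p+k and |vv| = 4p+2k ≠ 4p+k since k ≥ 1. So xy^2z ∉ L.
This is a contradiction; hence L is not regular.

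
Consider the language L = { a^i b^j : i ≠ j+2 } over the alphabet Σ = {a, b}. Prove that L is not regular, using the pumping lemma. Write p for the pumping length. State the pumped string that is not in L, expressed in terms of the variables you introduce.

a^{p+p!} b^{p+p!-2}

Assume L is regular. Let p be the pumping length given by the pumping lemma.
Choose w = a^p b^{p+p!-2}. Since p ≠ (p+p!-2)+2 = p+p!, w ∈ L; and |w| ≥ p.
By the pumping lemma, w = xyz with |xy| ≤ p and y is nonempty.
Because |xy| ≤ p and w begins with p copies of a, we have y = a^k with 1 ≤ k ≤ p.
Since 1 ≤ k ≤ p, k divides p!; set t = 1 + p!/k. Then xy^t z has p + (p!/k)·k = p + p! copies of a. Now the a-count is p+p! and (b-count)+2 = (p+p!-2)+2 = p+p!, so i ≠ j+2 fails. So xy^t z = a^{p+p!} b^{p+p!-2} ∉ L.
This contradicts the pumping lemma, so L is not regular.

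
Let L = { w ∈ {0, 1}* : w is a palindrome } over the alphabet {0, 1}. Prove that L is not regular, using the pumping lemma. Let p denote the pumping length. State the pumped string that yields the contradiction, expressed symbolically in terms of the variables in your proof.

Toward a contradiction, assume L is regular with pumping length p.
Take w = 0^p 1 0^p, a palindrome of length 2p+1 ≥ p.
The pumping lemma gives a decomposition w = xyz where |xy| ≤ p and y is nonempty.
Since the first p symbols of w are all 0's and |xy| ≤ p, y lies entirely in the leading 0-block: y = 0^k for some k with 1 ≤ k ≤ p.
Pump with i = 2: xy^2z = 0^{p+k} 1 0^p. Its reverse is 0^p 1 0^{p+k}, which differs from xy^2z since k ≥ 1. So xy^2z is not a palindrome and xy^2z ∉ L.
Contradiction. Therefore L is not regular.

0^{p+k} 1 0^p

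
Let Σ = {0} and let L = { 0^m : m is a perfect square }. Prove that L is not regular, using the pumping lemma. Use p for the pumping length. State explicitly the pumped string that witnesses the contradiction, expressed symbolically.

0^{p²+k}

Toward a contradiction, assume L is regular with pumping length p.
Take w = 0^{p²} ∈ L with |w| = p² ≥ p.
Write w = xyz as guaranteed by the lemma, with |xy| ≤ p and y is nonempty.
Then y = 0^k for some k with 1 ≤ k ≤ p.
Pump with i = 2: xy^2z = 0^{p²+k}. Since 1 ≤ k ≤ p, p² < p²+k ≤ p²+p < (p+1)², so p²+k lies strictly between consecutive squares and is not a perfect square. So xy^2z ∉ L.
This is a contradiction; hence L is not regular.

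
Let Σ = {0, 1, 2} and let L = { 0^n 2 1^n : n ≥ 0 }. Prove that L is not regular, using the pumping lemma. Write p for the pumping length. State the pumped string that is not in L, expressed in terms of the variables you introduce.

0^{p+k} 2 1^p

Assume L is regular; let p be its pumping constant.
Take w = 0^p 2 1^p ∈ L with |w| = 2p+1 ≥ p.
By the pumping lemma, w = xyz with |xy| ≤ p and |y| > 0.
The first p characters of w are 0's, so xy (and hence y) consists only of 0's. Write y = 0^k, 1 ≤ k ≤ p.
Pump with i = 2: xy^2z = 0^{p+k} 2 1^p, which would require p+k = p. But k ≥ 1, so xy^2z ∉ L.
This is a contradiction; hence L is not regular.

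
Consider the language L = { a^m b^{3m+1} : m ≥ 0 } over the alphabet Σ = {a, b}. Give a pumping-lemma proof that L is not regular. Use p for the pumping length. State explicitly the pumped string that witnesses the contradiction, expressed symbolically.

a^{p+k} b^{3p+1}

Toward a contradiction, assume L is regular with pumping length p.
Let w = a^p b^{3p+1} ∈ L; note |w| = 4p+1 ≥ p.
Write w = xyz as guaranteed by the lemma, with |xy| ≤ p and |y| ≥ 1.
The first p characters of w are a's, so xy (and hence y) consists only of a's. Write y = a^k, 1 ≤ k ≤ p.
Pump with i = 2: xy^2z = a^{p+k} b^{3p+1}. For this to lie in L we would need 3p+1 = 3(p+k)+1, which forces k = 0. But k ≥ 1, so xy^2z ∉ L.
This contradicts the pumping lemma, so L is not regular.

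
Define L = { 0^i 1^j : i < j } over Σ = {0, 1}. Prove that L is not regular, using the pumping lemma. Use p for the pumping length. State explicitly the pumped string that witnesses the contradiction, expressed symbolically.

Assume L is regular. Let p be the pumping length given by the pumping lemma.
Choose w = 0^p 1^{p+1} ∈ L, with |w| = 2p+1 ≥ p.
By the pumping lemma, w = xyz with |xy| ≤ p and y is nonempty.
Since the first p symbols of w are all 0's and |xy| ≤ p, y lies entirely in the leading 0-block: y = 0^k for some k with 1 ≤ k ≤ p.
Consider xy^2z = 0^{p+k} 1^{p+1}. Since k ≥ 1, the 0-count p+k is at least p+1, so i < j fails; thus xy^2z ∉ L.
This contradicts the pumping lemma, so L is not regular.

0^{p+k} 1^{p+1}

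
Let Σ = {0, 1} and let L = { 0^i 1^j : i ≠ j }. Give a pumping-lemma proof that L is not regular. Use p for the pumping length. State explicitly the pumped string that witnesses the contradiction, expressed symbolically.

Toward a contradiction, assume L is regular with pumping length p.
Choose w = 0^p 1^{p+p!}. Since p ≠ p+p!, w ∈ L; and |w| ≥ p.
The pumping lemma gives a decomposition w = xyz where |xy| ≤ p and |y| ≥ 1.
The first p characters of w are 0's, so xy (and hence y) consists only of 0's. Write y = 0^k, 1 ≤ k ≤ p.
Since 1 ≤ k ≤ p, k divides p!; set t = 1 + p!/k. Then xy^t z has p + (p!/k)·k = p + p! copies of 0. Now the 0-count equals the 1-count, so i ≠ j fails. So xy^t z = 0^{p+p!} 1^{p+p!} ∉ L.
This contradicts the pumping lemma, so L is not regular.

0^{p+p!} 1^{p+p!}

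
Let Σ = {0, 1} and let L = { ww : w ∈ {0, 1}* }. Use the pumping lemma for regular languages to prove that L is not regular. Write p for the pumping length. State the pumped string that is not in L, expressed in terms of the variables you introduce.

Assume L is regular. Let p be the pumping length given by the pumping lemma.
Take w = 0^p 1^p 0^p 1^p = uu where u = 0^p1^p; then w ∈ L and |w| = 4p ≥ p.
Write w = xyz as guaranteed by the lemma, with |xy| ≤ p and y is nonempty.
Since the first p symbols of w are all 0's and |xy| ≤ p, y lies entirely in the leading 0-block: y = 0^k for some k with 1 ≤ k ≤ p.
Pump with i = 2: xy^2z = 0^{p+k} 1^p 0^p 1^p, of length 4p+k. Suppose this equals vv. The string starts with 0 and ends with 1, so v does too; thus the boundary between the two copies of v is a 1→0 transition. There is exactly one such transition, at position 2p+k, so |v| = 2p+k and |vv| = 4p+2k ≠ 4p+k since k ≥ 1. So xy^2z ∉ L.
Contradiction. Therefore L is not regular.

0^{p+k} 1^p 0^p 1^p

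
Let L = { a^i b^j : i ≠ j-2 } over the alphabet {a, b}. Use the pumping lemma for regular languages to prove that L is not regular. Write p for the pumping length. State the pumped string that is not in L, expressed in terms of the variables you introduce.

Suppose for contradiction that L is regular, and let p be the pumping length.
Choose w = a^p b^{p+p!+2}. Since p ≠ (p+p!+2)-2 = p+p!, w ∈ L; and |w| ≥ p.
Write w = xyz as guaranteed by the lemma, with |xy| ≤ p and |y| ≥ 1.
Since the first p symbols of w are all a's and |xy| ≤ p, y lies entirely in the leading a-block: y = a^k for some k with 1 ≤ k ≤ p.
Since 1 ≤ k ≤ p, k divides p!; set t = 1 + p!/k. Then xy^t z has p + (p!/k)·k = p + p! copies of a. Now the a-count is p+p! and (b-count)-2 = (p+p!+2)-2 = p+p!, so i ≠ j-2 fails. So xy^t z = a^{p+p!} b^{p+p!+2} ∉ L.
This contradicts the pumping lemma, so L is not regular.

a^{p+p!} b^{p+p!+2}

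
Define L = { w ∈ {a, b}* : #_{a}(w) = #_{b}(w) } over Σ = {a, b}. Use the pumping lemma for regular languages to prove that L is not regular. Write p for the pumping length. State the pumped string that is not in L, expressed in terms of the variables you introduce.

Suppose for contradiction that L is regular, and let p be the pumping length.
Choose w = a^p b^p ∈ L with |w| = 2p ≥ p.
The pumping lemma gives a decomposition w = xyz where |xy| ≤ p and |y| ≥ 1.
The first p characters of w are a's, so xy (and hence y) consists only of a's. Write y = a^k, 1 ≤ k ≤ p.
Pump with i = 2: xy^2z = a^{p+k} b^p has p+k occurrences of a but only p of b. Since k ≥ 1 the counts differ, so xy^2z ∉ L.
This is a contradiction; hence L is not regular.

a^{p+k} b^p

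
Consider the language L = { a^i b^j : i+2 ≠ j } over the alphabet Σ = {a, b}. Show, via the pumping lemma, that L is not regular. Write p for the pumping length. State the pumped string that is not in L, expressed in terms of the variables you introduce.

Suppose for contradiction that L is regular, and let p be the pumping length.
Choose w = a^p b^{p+p!+2}. Since p ≠ (p+p!+2)-2 = p+p!, w ∈ L; and |w| ≥ p.
Write w = xyz as guaranteed by the lemma, with |xy| ≤ p and |y| ≥ 1.
The first p characters of w are a's, so xy (and hence y) consists only of a's. Write y = a^k, 1 ≤ k ≤ p.
Since 1 ≤ k ≤ p, k divides p!; set t = 1 + p!/k. Then xy^t z has p + (p!/k)·k = p + p! copies of a. Now the a-count is p+p! and (b-count)-2 = (p+p!+2)-2 = p+p!, so i+2 ≠ j fails. So xy^t z = a^{p+p!} b^{p+p!+2} ∉ L.
This contradicts the pumping lemma, so L is not regular.

a^{p+p!} b^{p+p!+2}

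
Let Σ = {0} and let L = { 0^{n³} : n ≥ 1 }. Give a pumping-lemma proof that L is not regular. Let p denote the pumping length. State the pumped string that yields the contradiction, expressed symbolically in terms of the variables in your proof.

Assume L is regular; let p be its pumping constant.
Take w = 0^{p³} ∈ L with |w| = p³ ≥ p.
The pumping lemma gives a decomposition w = xyz where |xy| ≤ p and y is nonempty.
Then y = 0^k for some k with 1 ≤ k ≤ p.
Pump with i = 2: xy^2z = 0^{p³+k}. Since 1 ≤ k ≤ p, p³ < p³+k ≤ p³+p < p³+3p²+3p+1 = (p+1)³, so p³+k is not a perfect cube. So xy^2z ∉ L.
Contradiction. Therefore L is not regular.

0^{p³+k}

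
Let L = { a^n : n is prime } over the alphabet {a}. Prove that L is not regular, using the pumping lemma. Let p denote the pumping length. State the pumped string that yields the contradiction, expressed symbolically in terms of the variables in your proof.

Toward a contradiction, assume L is regular with pumping length p.
Let q be a prime with q ≥ p+2 (infinitely many primes exist), and take w = a^q ∈ L with |w| = q ≥ p.
Write w = xyz as guaranteed by the lemma, with |xy| ≤ p and |y| ≥ 1.
Then y = a^k for some k with 1 ≤ k ≤ p.
Since 1 ≤ k ≤ p, |xz| = q-k. Pump with i = q+1: |xy^{q+1}z| = (q-k)+(q+1)k = q+qk = q(1+k), which is composite (both factors ≥ 2). So xy^{q+1}z = a^{q(1+k)} ∉ L.
Contradiction. Therefore L is not regular.

a^{q(1+k)}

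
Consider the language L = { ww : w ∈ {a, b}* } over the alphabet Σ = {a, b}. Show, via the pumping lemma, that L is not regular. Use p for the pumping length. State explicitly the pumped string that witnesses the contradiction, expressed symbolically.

Toward a contradiction, assume L is regular with pumping length p.
Take w = a^p b^p a^p b^p = uu where u = a^pb^p; then w ∈ L and |w| = 4p ≥ p.
The pumping lemma gives a decomposition w = xyz where |xy| ≤ p and |y| ≥ 1.
Because |xy| ≤ p and w begins with p copies of a, we have y = a^k with 1 ≤ k ≤ p.
Pump with i = 2: xy^2z = a^{p+k} b^p a^p b^p, of length 4p+k. Suppose this equals vv. The string starts with a and ends with b, so v does too; thus the boundary between the two copies of v is a b→a transition. There is exactly one such transition, at position 2p+k, so |v| = 2p+k and |vv| = 4p+2k ≠ 4p+k since k ≥ 1. So xy^2z ∉ L.
This contradicts the pumping lemma, so L is not regular.

a^{p+k} b^p a^p b^p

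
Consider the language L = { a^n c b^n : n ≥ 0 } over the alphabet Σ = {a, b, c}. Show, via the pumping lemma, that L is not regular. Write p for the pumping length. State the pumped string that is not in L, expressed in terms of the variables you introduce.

a^{p+k} c b^p

Assume L is regular; let p be its pumping constant.
Take w = a^p c b^p ∈ L with |w| = 2p+1 ≥ p.
By the pumping lemma, w = xyz with |xy| ≤ p and |y| ≥ 1.
Because |xy| ≤ p and w begins with p copies of a, we have y = a^k with 1 ≤ k ≤ p.
Pump with i = 2: xy^2z = a^{p+k} c b^p, which would require p+k = p. But k ≥ 1, so xy^2z ∉ L.
Contradiction. Therefore L is not regular.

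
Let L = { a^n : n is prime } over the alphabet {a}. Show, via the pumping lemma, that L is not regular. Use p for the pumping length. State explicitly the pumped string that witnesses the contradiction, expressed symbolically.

Toward a contradiction, assume L is regular with pumping length p.
Let q be a prime with q ≥ p+2 (infinitely many primes exist), and take w = a^q ∈ L with |w| = q ≥ p.
The pumping lemma gives a decomposition w = xyz where |xy| ≤ p and |y| ≥ 1.
Then y = a^k for some k with 1 ≤ k ≤ p.
Since 1 ≤ k ≤ p, |xz| = q-k. Pump with i = q+1: |xy^{q+1}z| = (q-k)+(q+1)k = q+qk = q(1+k), which is composite (both factors ≥ 2). So xy^{q+1}z = a^{q(1+k)} ∉ L.
This contradicts the pumping lemma, so L is not regular.

a^{q(1+k)}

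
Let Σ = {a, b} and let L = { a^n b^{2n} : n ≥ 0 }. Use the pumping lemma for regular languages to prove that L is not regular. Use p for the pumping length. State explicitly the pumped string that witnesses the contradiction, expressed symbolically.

a^{p+k} b^{2p}

Toward a contradiction, assume L is regular with pumping length p.
Choose w = a^p b^{2p}, which is in L with |w| = 3p ≥ p.
By the pumping lemma, w = xyz with |xy| ≤ p and y is nonempty.
Because |xy| ≤ p and w begins with p copies of a, we have y = a^k with 1 ≤ k ≤ p.
Pump with i = 2: xy^2z = a^{p+k} b^{2p}. For this to lie in L we would need 2p = 2(p+k), which forces k = 0. But k ≥ 1, so xy^2z ∉ L.
This is a contradiction; hence L is not regular.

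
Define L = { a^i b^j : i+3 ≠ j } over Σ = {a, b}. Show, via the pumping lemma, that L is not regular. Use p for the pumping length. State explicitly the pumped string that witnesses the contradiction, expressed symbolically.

a^{p+p!} b^{p+p!+3}

Suppose for contradiction that L is regular, and let p be the pumping length.
Choose w = a^p b^{p+p!+3}. Since p ≠ (p+p!+3)-3 = p+p!, w ∈ L; and |w| ≥ p.
Write w = xyz as guaranteed by the lemma, with |xy| ≤ p and |y| > 0.
Because |xy| ≤ p and w begins with p copies of a, we have y = a^k with 1 ≤ k ≤ p.
Since 1 ≤ k ≤ p, k divides p!; set t = 1 + p!/k. Then xy^t z has p + (p!/k)·k = p + p! copies of a. Now the a-count is p+p! and (b-count)-3 = (p+p!+3)-3 = p+p!, so i+3 ≠ j fails. So xy^t z = a^{p+p!} b^{p+p!+3} ∉ L.
This contradicts the pumping lemma, so L is not regular.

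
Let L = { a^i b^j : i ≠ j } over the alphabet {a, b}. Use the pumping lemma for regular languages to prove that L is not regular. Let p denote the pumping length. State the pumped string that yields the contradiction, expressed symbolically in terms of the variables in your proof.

Suppose for contradiction that L is regular, and let p be the pumping length.
Choose w = a^p b^{p+p!}. Since p ≠ p+p!, w ∈ L; and |w| ≥ p.
The pumping lemma gives a decomposition w = xyz where |xy| ≤ p and |y| > 0.
Because |xy| ≤ p and w begins with p copies of a, we have y = a^k with 1 ≤ k ≤ p.
Since 1 ≤ k ≤ p, k divides p!; set t = 1 + p!/k. Then xy^t z has p + (p!/k)·k = p + p! copies of a. Now the a-count equals the b-count, so i ≠ j fails. So xy^t z = a^{p+p!} b^{p+p!} ∉ L.
This contradicts the pumping lemma, so L is not regular.

a^{p+p!} b^{p+p!}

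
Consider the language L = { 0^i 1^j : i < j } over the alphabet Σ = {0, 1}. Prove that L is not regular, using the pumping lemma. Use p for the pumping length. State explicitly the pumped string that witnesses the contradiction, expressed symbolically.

0^{p+k} 1^{p+1}

Assume L is regular. Let p be the pumping length given by the pumping lemma.
Choose w = 0^p 1^{p+1} ∈ L, with |w| = 2p+1 ≥ p.
By the pumping lemma, w = xyz with |xy| ≤ p and |y| > 0.
Since the first p symbols of w are all 0's and |xy| ≤ p, y lies entirely in the leading 0-block: y = 0^k for some k with 1 ≤ k ≤ p.
Consider xy^2z = 0^{p+k} 1^{p+1}. Since k ≥ 1, the 0-count p+k is at least p+1, so i < j fails; thus xy^2z ∉ L.
This is a contradiction; hence L is not regular.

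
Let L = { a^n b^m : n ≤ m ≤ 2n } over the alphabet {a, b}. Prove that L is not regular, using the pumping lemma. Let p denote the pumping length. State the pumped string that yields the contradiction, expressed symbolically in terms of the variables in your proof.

Suppose for contradiction that L is regular, and let p be the pumping length.
Take w = a^p b^p ∈ L (since p ≤ p ≤ 2p), with |w| = 2p ≥ p.
Write w = xyz as guaranteed by the lemma, with |xy| ≤ p and |y| > 0.
Since the first p symbols of w are all a's and |xy| ≤ p, y lies entirely in the leading a-block: y = a^k for some k with 1 ≤ k ≤ p.
Pump with i = 2: xy^2z = a^{p+k} b^p. Now n = p+k > p = m, so the condition n ≤ m fails. Thus xy^2z ∉ L.
This contradicts the pumping lemma, so L is not regular.

a^{p+k} b^p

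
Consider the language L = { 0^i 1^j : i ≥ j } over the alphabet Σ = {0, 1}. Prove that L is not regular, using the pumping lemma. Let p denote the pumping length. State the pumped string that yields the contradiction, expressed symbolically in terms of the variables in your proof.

Assume L is regular. Let p be the pumping length given by the pumping lemma.
Choose w = 0^p 1^p ∈ L, with |w| = 2p ≥ p.
Write w = xyz as guaranteed by the lemma, with |xy| ≤ p and |y| > 0.
Since the first p symbols of w are all 0's and |xy| ≤ p, y lies entirely in the leading 0-block: y = 0^k for some k with 1 ≤ k ≤ p.
Consider xy^0z = xz = 0^{p-k} 1^p. Since k ≥ 1, the 0-count p-k is less than p, so i ≥ j fails; thus xz ∉ L.
This contradicts the pumping lemma, so L is not regular.

0^{p-k} 1^p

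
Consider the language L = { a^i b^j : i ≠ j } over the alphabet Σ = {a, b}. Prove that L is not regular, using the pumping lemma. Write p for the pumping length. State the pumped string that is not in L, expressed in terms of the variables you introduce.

Assume L is regular; let p be its pumping constant.
Choose w = a^p b^{p+p!}. Since p ≠ p+p!, w ∈ L; and |w| ≥ p.
By the pumping lemma, w = xyz with |xy| ≤ p and |y| ≥ 1.
Because |xy| ≤ p and w begins with p copies of a, we have y = a^k with 1 ≤ k ≤ p.
Since 1 ≤ k ≤ p, k divides p!; set t = 1 + p!/k. Then xy^t z has p + (p!/k)·k = p + p! copies of a. Now the a-count equals the b-count, so i ≠ j fails. So xy^t z = a^{p+p!} b^{p+p!} ∉ L.
Contradiction. Therefore L is not regular.

a^{p+p!} b^{p+p!}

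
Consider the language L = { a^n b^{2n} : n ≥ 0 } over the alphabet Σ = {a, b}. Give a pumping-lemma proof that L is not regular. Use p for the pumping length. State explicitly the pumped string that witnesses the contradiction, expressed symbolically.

a^{p+k} b^{2p}

Toward a contradiction, assume L is regular with pumping length p.
Choose w = a^p b^{2p}, which is in L with |w| = 3p ≥ p.
The pumping lemma gives a decomposition w = xyz where |xy| ≤ p and y is nonempty.
Since the first p symbols of w are all a's and |xy| ≤ p, y lies entirely in the leading a-block: y = a^k for some k with 1 ≤ k ≤ p.
Pump with i = 2: xy^2z = a^{p+k} b^{2p}. For this to lie in L we would need 2p = 2(p+k), which forces k = 0. But k ≥ 1, so xy^2z ∉ L.
Contradiction. Therefore L is not regular.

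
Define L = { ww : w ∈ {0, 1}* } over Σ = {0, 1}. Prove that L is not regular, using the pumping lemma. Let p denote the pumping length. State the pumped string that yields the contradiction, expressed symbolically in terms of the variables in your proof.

Suppose for contradiction that L is regular, and let p be the pumping length.
Take w = 0^p 1^p 0^p 1^p = uu where u = 0^p1^p; then w ∈ L and |w| = 4p ≥ p.
By the pumping lemma, w = xyz with |xy| ≤ p and |y| > 0.
Because |xy| ≤ p and w begins with p copies of 0, we have y = 0^k with 1 ≤ k ≤ p.
Pump with i = 2: xy^2z = 0^{p+k} 1^p 0^p 1^p, of length 4p+k. Suppose this equals vv. The string starts with 0 and ends with 1, so v does too; thus the boundary between the two copies of v is a 1→0 transition. There is exactly one such transition, at position 2p+k, so |v| = 2p+k and |vv| = 4p+2k ≠ 4p+k since k ≥ 1. So xy^2z ∉ L.
This contradicts the pumping lemma, so L is not regular.

0^{p+k} 1^p 0^p 1^p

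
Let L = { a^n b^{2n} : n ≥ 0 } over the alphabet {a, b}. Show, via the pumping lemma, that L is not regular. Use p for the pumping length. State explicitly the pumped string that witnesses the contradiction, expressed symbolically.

Toward a contradiction, assume L is regular with pumping length p.
Let w = a^p b^{2p} ∈ L; note |w| = 3p ≥ p.
By the pumping lemma, w = xyz with |xy| ≤ p and |y| > 0.
Because |xy| ≤ p and w begins with p copies of a, we have y = a^k with 1 ≤ k ≤ p.
Pump with i = 2: xy^2z = a^{p+k} b^{2p}. For this to lie in L we would need 2p = 2(p+k), which forces k = 0. But k ≥ 1, so xy^2z ∉ L.
This is a contradiction; hence L is not regular.

a^{p+k} b^{2p}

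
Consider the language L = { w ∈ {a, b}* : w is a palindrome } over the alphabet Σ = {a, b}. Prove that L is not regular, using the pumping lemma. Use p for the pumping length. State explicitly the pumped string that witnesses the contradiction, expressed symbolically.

Toward a contradiction, assume L is regular with pumping length p.
Take w = a^p b a^p, a palindrome of length 2p+1 ≥ p.
The pumping lemma gives a decomposition w = xyz where |xy| ≤ p and |y| ≥ 1.
Because |xy| ≤ p and w begins with p copies of a, we have y = a^k with 1 ≤ k ≤ p.
Pump with i = 2: xy^2z = a^{p+k} b a^p. Its reverse is a^p b a^{p+k}, which differs from xy^2z since k ≥ 1. So xy^2z is not a palindrome and xy^2z ∉ L.
Contradiction. Therefore L is not regular.

a^{p+k} b a^p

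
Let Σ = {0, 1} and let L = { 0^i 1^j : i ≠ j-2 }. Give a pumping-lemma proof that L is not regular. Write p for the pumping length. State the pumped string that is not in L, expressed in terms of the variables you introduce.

Assume L is regular; let p be its pumping constant.
Choose w = 0^p 1^{p+p!+2}. Since p ≠ (p+p!+2)-2 = p+p!, w ∈ L; and |w| ≥ p.
The pumping lemma gives a decomposition w = xyz where |xy| ≤ p and y is nonempty.
The first p characters of w are 0's, so xy (and hence y) consists only of 0's. Write y = 0^k, 1 ≤ k ≤ p.
Since 1 ≤ k ≤ p, k divides p!; set t = 1 + p!/k. Then xy^t z has p + (p!/k)·k = p + p! copies of 0. Now the 0-count is p+p! and (1-count)-2 = (p+p!+2)-2 = p+p!, so i ≠ j-2 fails. So xy^t z = 0^{p+p!} 1^{p+p!+2} ∉ L.
This contradicts the pumping lemma, so L is not regular.

0^{p+p!} 1^{p+p!+2}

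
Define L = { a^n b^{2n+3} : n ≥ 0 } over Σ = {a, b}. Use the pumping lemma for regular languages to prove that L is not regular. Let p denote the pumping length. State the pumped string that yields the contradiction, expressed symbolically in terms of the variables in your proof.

a^{p+k} b^{2p+3}

Assume L is regular. Let p be the pumping length given by the pumping lemma.
Let w = a^p b^{2p+3} ∈ L; note |w| = 3p+3 ≥ p.
By the pumping lemma, w = xyz with |xy| ≤ p and y is nonempty.
Since the first p symbols of w are all a's and |xy| ≤ p, y lies entirely in the leading a-block: y = a^k for some k with 1 ≤ k ≤ p.
Pump with i = 2: xy^2z = a^{p+k} b^{2p+3}. For this to lie in L we would need 2p+3 = 2(p+k)+3, which forces k = 0. But k ≥ 1, so xy^2z ∉ L.
This contradicts the pumping lemma, so L is not regular.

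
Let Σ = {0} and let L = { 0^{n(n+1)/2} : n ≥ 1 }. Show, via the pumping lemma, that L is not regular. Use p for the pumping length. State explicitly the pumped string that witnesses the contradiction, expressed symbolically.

0^{p(p+1)/2+k}

Toward a contradiction, assume L is regular with pumping length p.
Take w = 0^{p(p+1)/2} ∈ L with |w| = p(p+1)/2 ≥ p.
The pumping lemma gives a decomposition w = xyz where |xy| ≤ p and y is nonempty.
Then y = 0^k for some k with 1 ≤ k ≤ p.
Pump with i = 2: xy^2z = 0^{p(p+1)/2+k}. Since 1 ≤ k ≤ p, p(p+1)/2 < p(p+1)/2+k ≤ p(p+1)/2+p < (p+1)(p+2)/2, so p(p+1)/2+k is strictly between consecutive triangular numbers. So xy^2z ∉ L.
This is a contradiction; hence L is not regular.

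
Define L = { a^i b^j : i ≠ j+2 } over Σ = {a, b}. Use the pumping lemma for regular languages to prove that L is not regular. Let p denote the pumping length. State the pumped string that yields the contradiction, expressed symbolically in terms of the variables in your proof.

Suppose for contradiction that L is regular, and let p be the pumping length.
Choose w = a^p b^{p+p!-2}. Since p ≠ (p+p!-2)+2 = p+p!, w ∈ L; and |w| ≥ p.
Write w = xyz as guaranteed by the lemma, with |xy| ≤ p and |y| ≥ 1.
Since the first p symbols of w are all a's and |xy| ≤ p, y lies entirely in the leading a-block: y = a^k for some k with 1 ≤ k ≤ p.
Since 1 ≤ k ≤ p, k divides p!; set t = 1 + p!/k. Then xy^t z has p + (p!/k)·k = p + p! copies of a. Now the a-count is p+p! and (b-count)+2 = (p+p!-2)+2 = p+p!, so i ≠ j+2 fails. So xy^t z = a^{p+p!} b^{p+p!-2} ∉ L.
This contradicts the pumping lemma, so L is not regular.

a^{p+p!} b^{p+p!-2}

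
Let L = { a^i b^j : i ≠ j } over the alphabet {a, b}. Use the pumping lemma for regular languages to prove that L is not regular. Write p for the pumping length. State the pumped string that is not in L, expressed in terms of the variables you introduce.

a^{p+p!} b^{p+p!}

Assume L is regular. Let p be the pumping length given by the pumping lemma.
Choose w = a^p b^{p+p!}. Since p ≠ p+p!, w ∈ L; and |w| ≥ p.
The pumping lemma gives a decomposition w = xyz where |xy| ≤ p and |y| > 0.
Because |xy| ≤ p and w begins with p copies of a, we have y = a^k with 1 ≤ k ≤ p.
Since 1 ≤ k ≤ p, k divides p!; set t = 1 + p!/k. Then xy^t z has p + (p!/k)·k = p + p! copies of a. Now the a-count equals the b-count, so i ≠ j fails. So xy^t z = a^{p+p!} b^{p+p!} ∉ L.
Contradiction. Therefore L is not regular.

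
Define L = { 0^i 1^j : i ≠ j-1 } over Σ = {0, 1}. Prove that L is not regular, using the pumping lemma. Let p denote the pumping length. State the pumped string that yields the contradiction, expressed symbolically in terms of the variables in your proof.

Assume L is regular. Let p be the pumping length given by the pumping lemma.
Choose w = 0^p 1^{p+p!+1}. Since p ≠ (p+p!+1)-1 = p+p!, w ∈ L; and |w| ≥ p.
The pumping lemma gives a decomposition w = xyz where |xy| ≤ p and y is nonempty.
Because |xy| ≤ p and w begins with p copies of 0, we have y = 0^k with 1 ≤ k ≤ p.
Since 1 ≤ k ≤ p, k divides p!; set t = 1 + p!/k. Then xy^t z has p + (p!/k)·k = p + p! copies of 0. Now the 0-count is p+p! and (1-count)-1 = (p+p!+1)-1 = p+p!, so i ≠ j-1 fails. So xy^t z = 0^{p+p!} 1^{p+p!+1} ∉ L.
This contradicts the pumping lemma, so L is not regular.

0^{p+p!} 1^{p+p!+1}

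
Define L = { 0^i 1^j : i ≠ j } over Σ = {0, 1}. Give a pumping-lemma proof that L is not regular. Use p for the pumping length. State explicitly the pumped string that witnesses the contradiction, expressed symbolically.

Suppose for contradiction that L is regular, and let p be the pumping length.
Choose w = 0^p 1^{p+p!}. Since p ≠ p+p!, w ∈ L; and |w| ≥ p.
The pumping lemma gives a decomposition w = xyz where |xy| ≤ p and y is nonempty.
Because |xy| ≤ p and w begins with p copies of 0, we have y = 0^k with 1 ≤ k ≤ p.
Since 1 ≤ k ≤ p, k divides p!; set t = 1 + p!/k. Then xy^t z has p + (p!/k)·k = p + p! copies of 0. Now the 0-count equals the 1-count, so i ≠ j fails. So xy^t z = 0^{p+p!} 1^{p+p!} ∉ L.
This is a contradiction; hence L is not regular.

0^{p+p!} 1^{p+p!}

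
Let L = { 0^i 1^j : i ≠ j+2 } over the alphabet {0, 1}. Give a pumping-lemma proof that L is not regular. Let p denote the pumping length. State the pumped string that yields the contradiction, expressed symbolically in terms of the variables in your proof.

0^{p+p!} 1^{p+p!-2}

Assume L is regular; let p be its pumping constant.
Choose w = 0^p 1^{p+p!-2}. Since p ≠ (p+p!-2)+2 = p+p!, w ∈ L; and |w| ≥ p.
The pumping lemma gives a decomposition w = xyz where |xy| ≤ p and |y| ≥ 1.
Because |xy| ≤ p and w begins with p copies of 0, we have y = 0^k with 1 ≤ k ≤ p.
Since 1 ≤ k ≤ p, k divides p!; set t = 1 + p!/k. Then xy^t z has p + (p!/k)·k = p + p! copies of 0. Now the 0-count is p+p! and (1-count)+2 = (p+p!-2)+2 = p+p!, so i ≠ j+2 fails. So xy^t z = 0^{p+p!} 1^{p+p!-2} ∉ L.
This is a contradiction; hence L is not regular.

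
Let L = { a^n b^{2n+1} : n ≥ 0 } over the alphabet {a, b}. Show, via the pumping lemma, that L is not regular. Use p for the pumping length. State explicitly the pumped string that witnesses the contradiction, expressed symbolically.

a^{p+k} b^{2p+1}

Toward a contradiction, assume L is regular with pumping length p.
Let w = a^p b^{2p+1} ∈ L; note |w| = 3p+1 ≥ p.
By the pumping lemma, w = xyz with |xy| ≤ p and |y| > 0.
Since the first p symbols of w are all a's and |xy| ≤ p, y lies entirely in the leading a-block: y = a^k for some k with 1 ≤ k ≤ p.
Pump with i = 2: xy^2z = a^{p+k} b^{2p+1}. For this to lie in L we would need 2p+1 = 2(p+k)+1, which forces k = 0. But k ≥ 1, so xy^2z ∉ L.
This is a contradiction; hence L is not regular.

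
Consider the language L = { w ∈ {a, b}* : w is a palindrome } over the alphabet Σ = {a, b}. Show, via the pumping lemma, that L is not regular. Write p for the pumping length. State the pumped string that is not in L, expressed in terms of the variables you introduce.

Suppose for contradiction that L is regular, and let p be the pumping length.
Take w = a^p b a^p, a palindrome of length 2p+1 ≥ p.
Write w = xyz as guaranteed by the lemma, with |xy| ≤ p and |y| > 0.
Since the first p symbols of w are all a's and |xy| ≤ p, y lies entirely in the leading a-block: y = a^k for some k with 1 ≤ k ≤ p.
Pump with i = 2: xy^2z = a^{p+k} b a^p. Its reverse is a^p b a^{p+k}, which differs from xy^2z since k ≥ 1. So xy^2z is not a palindrome and xy^2z ∉ L.
This contradicts the pumping lemma, so L is not regular.

a^{p+k} b a^p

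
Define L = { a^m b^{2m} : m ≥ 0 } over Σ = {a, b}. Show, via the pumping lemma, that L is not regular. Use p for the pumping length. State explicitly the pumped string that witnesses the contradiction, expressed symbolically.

a^{p+k} b^{2p}

Assume L is regular. Let p be the pumping length given by the pumping lemma.
Choose w = a^p b^{2p}, which is in L with |w| = 3p ≥ p.
By the pumping lemma, w = xyz with |xy| ≤ p and y is nonempty.
Because |xy| ≤ p and w begins with p copies of a, we have y = a^k with 1 ≤ k ≤ p.
Pump with i = 2: xy^2z = a^{p+k} b^{2p}. For this to lie in L we would need 2p = 2(p+k), which forces k = 0. But k ≥ 1, so xy^2z ∉ L.
This contradicts the pumping lemma, so L is not regular.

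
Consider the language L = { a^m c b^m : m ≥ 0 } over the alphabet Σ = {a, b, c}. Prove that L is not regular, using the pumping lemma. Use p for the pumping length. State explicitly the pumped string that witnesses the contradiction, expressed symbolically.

Assume L is regular. Let p be the pumping length given by the pumping lemma.
Take w = a^p c b^p ∈ L with |w| = 2p+1 ≥ p.
Write w = xyz as guaranteed by the lemma, with |xy| ≤ p and |y| > 0.
The first p characters of w are a's, so xy (and hence y) consists only of a's. Write y = a^k, 1 ≤ k ≤ p.
Pump with i = 2: xy^2z = a^{p+k} c b^p, which would require p+k = p. But k ≥ 1, so xy^2z ∉ L.
This is a contradiction; hence L is not regular.

a^{p+k} c b^p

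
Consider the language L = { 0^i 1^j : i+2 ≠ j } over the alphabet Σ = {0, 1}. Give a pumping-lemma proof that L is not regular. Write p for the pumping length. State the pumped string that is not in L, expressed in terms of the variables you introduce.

Assume L is regular. Let p be the pumping length given by the pumping lemma.
Choose w = 0^p 1^{p+p!+2}. Since p ≠ (p+p!+2)-2 = p+p!, w ∈ L; and |w| ≥ p.
By the pumping lemma, w = xyz with |xy| ≤ p and y is nonempty.
The first p characters of w are 0's, so xy (and hence y) consists only of 0's. Write y = 0^k, 1 ≤ k ≤ p.
Since 1 ≤ k ≤ p, k divides p!; set t = 1 + p!/k. Then xy^t z has p + (p!/k)·k = p + p! copies of 0. Now the 0-count is p+p! and (1-count)-2 = (p+p!+2)-2 = p+p!, so i+2 ≠ j fails. So xy^t z = 0^{p+p!} 1^{p+p!+2} ∉ L.
Contradiction. Therefore L is not regular.

0^{p+p!} 1^{p+p!+2}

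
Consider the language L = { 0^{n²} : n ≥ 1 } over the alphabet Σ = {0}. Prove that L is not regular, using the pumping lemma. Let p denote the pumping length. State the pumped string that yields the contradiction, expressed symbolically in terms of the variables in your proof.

Assume L is regular. Let p be the pumping length given by the pumping lemma.
Take w = 0^{p²} ∈ L with |w| = p² ≥ p.
By the pumping lemma, w = xyz with |xy| ≤ p and |y| ≥ 1.
Then y = 0^k for some k with 1 ≤ k ≤ p.
Pump with i = 2: xy^2z = 0^{p²+k}. Since 1 ≤ k ≤ p, p² < p²+k ≤ p²+p < (p+1)², so p²+k lies strictly between consecutive squares and is not a perfect square. So xy^2z ∉ L.
This contradicts the pumping lemma, so L is not regular.

0^{p²+k}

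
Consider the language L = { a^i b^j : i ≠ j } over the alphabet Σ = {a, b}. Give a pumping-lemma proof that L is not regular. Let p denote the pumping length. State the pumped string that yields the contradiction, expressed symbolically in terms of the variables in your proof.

a^{p+p!} b^{p+p!}

Toward a contradiction, assume L is regular with pumping length p.
Choose w = a^p b^{p+p!}. Since p ≠ p+p!, w ∈ L; and |w| ≥ p.
The pumping lemma gives a decomposition w = xyz where |xy| ≤ p and y is nonempty.
The first p characters of w are a's, so xy (and hence y) consists only of a's. Write y = a^k, 1 ≤ k ≤ p.
Since 1 ≤ k ≤ p, k divides p!; set t = 1 + p!/k. Then xy^t z has p + (p!/k)·k = p + p! copies of a. Now the a-count equals the b-count, so i ≠ j fails. So xy^t z = a^{p+p!} b^{p+p!} ∉ L.
This contradicts the pumping lemma, so L is not regular.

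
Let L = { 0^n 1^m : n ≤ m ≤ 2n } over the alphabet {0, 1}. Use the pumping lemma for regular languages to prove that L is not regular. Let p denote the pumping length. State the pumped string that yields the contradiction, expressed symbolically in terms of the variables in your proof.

Assume L is regular; let p be its pumping constant.
Take w = 0^p 1^p ∈ L (since p ≤ p ≤ 2p), with |w| = 2p ≥ p.
Write w = xyz as guaranteed by the lemma, with |xy| ≤ p and |y| > 0.
Since the first p symbols of w are all 0's and |xy| ≤ p, y lies entirely in the leading 0-block: y = 0^k for some k with 1 ≤ k ≤ p.
Pump with i = 2: xy^2z = 0^{p+k} 1^p. Now n = p+k > p = m, so the condition n ≤ m fails. Thus xy^2z ∉ L.
Contradiction. Therefore L is not regular.

0^{p+k} 1^p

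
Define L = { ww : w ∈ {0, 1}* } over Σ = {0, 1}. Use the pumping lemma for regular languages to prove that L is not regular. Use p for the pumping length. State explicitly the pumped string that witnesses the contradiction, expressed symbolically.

0^{p+k} 1^p 0^p 1^p

Assume L is regular. Let p be the pumping length given by the pumping lemma.
Take w = 0^p 1^p 0^p 1^p = uu where u = 0^p1^p; then w ∈ L and |w| = 4p ≥ p.
The pumping lemma gives a decomposition w = xyz where |xy| ≤ p and |y| > 0.
Since the first p symbols of w are all 0's and |xy| ≤ p, y lies entirely in the leading 0-block: y = 0^k for some k with 1 ≤ k ≤ p.
Pump with i = 2: xy^2z = 0^{p+k} 1^p 0^p 1^p, of length 4p+k. Suppose this equals vv. The string starts with 0 and ends with 1, so v does too; thus the boundary between the two copies of v is a 1→0 transition. There is exactly one such transition, at position 2p+k, so |v| = 2p+k and |vv| = 4p+2k ≠ 4p+k since k ≥ 1. So xy^2z ∉ L.
Contradiction. Therefore L is not regular.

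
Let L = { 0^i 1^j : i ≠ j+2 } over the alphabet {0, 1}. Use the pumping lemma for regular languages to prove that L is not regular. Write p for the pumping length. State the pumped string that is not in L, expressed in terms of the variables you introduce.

Toward a contradiction, assume L is regular with pumping length p.
Choose w = 0^p 1^{p+p!-2}. Since p ≠ (p+p!-2)+2 = p+p!, w ∈ L; and |w| ≥ p.
By the pumping lemma, w = xyz with |xy| ≤ p and y is nonempty.
The first p characters of w are 0's, so xy (and hence y) consists only of 0's. Write y = 0^k, 1 ≤ k ≤ p.
Since 1 ≤ k ≤ p, k divides p!; set t = 1 + p!/k. Then xy^t z has p + (p!/k)·k = p + p! copies of 0. Now the 0-count is p+p! and (1-count)+2 = (p+p!-2)+2 = p+p!, so i ≠ j+2 fails. So xy^t z = 0^{p+p!} 1^{p+p!-2} ∉ L.
This is a contradiction; hence L is not regular.

0^{p+p!} 1^{p+p!-2}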